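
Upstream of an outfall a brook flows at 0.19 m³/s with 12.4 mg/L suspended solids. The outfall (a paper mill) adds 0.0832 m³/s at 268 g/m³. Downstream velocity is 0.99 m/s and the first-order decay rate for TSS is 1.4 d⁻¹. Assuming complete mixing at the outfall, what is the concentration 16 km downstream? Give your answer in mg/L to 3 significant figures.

69.4 mg/L

After complete mixing, C₀ = (0.0832·268 + 0.19·12.4) / 0.2732 = 90.24 mg/L.
Travel time t = 1.6e+04 m / 0.99 m/s = 1.616e+04 s = 0.1871 d.
C = 90.24·exp(−1.4·0.1871) = 90.24·0.7696 = 69.45 mg/L.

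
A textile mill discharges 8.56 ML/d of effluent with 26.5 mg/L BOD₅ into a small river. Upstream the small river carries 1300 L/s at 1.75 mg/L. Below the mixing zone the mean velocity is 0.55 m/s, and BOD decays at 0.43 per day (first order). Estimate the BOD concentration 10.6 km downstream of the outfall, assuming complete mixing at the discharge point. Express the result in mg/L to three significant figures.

3.18 mg/L

8.56 ML/d = 0.09907 m³/s.
1300 L/s = 1.3 m³/s.
After complete mixing, C₀ = (0.09907·26.5 + 1.3·1.75) / 1.399 = 3.503 mg/L.
Travel time t = 1.06e+04 m / 0.55 m/s = 1.927e+04 s = 0.2231 d.
C = 3.503·exp(−0.43·0.2231) = 3.503·0.9085 = 3.182 mg/L.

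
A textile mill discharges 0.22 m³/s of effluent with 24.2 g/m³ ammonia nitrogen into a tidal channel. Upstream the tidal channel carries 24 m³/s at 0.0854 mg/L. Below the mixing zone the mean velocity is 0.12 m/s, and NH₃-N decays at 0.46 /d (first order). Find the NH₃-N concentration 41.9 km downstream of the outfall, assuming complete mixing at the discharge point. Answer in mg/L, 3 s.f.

0.0474 mg/L

After complete mixing, C₀ = (0.22·24.2 + 24·0.0854) / 24.22 = 0.3044 mg/L.
Travel time t = 4.19e+04 m / 0.12 m/s = 3.492e+05 s = 4.041 d.
C = 0.3044·exp(−0.46·4.041) = 0.3044·0.1558 = 0.04744 mg/L.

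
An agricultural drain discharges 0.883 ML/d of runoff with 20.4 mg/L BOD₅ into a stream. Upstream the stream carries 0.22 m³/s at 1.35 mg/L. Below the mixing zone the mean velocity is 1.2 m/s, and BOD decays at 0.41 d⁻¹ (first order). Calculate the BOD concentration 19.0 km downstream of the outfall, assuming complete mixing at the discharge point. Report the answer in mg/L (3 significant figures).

0.883 ML/d = 0.01022 m³/s.
After complete mixing, C₀ = (0.01022·20.4 + 0.22·1.35) / 0.2302 = 2.196 mg/L.
Travel time t = 1.9e+04 m / 1.2 m/s = 1.583e+04 s = 0.1833 d.
C = 2.196·exp(−0.41·0.1833) = 2.196·0.9276 = 2.037 mg/L.

2.04 mg/L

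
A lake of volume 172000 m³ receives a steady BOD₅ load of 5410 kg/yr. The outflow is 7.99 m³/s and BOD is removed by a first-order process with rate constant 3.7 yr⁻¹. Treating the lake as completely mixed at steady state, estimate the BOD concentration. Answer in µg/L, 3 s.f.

21.4 µg/L

Outflow Q = 7.99 m³/s × 3.156e+07 s/yr = 2.521e+08 m³/yr.
Steady-state CSTR mass balance: W = Q·C + k·V·C, so C = W/(Q + kV).
Q + kV = 2.521e+08 + 3.7·172000 = 2.528e+08 m³/yr.
C = 5410/2.528e+08 = 2.14e-05 kg/m³ = 0.0214 mg/L = 21.4 µg/L.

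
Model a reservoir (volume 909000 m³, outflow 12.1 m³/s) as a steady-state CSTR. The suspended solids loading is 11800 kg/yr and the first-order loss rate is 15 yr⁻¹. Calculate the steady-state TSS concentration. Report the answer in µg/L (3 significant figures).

29.8 µg/L

Outflow Q = 12.1 m³/s × 3.156e+07 s/yr = 3.818e+08 m³/yr.
Steady-state CSTR mass balance: W = Q·C + k·V·C, so C = W/(Q + kV).
Q + kV = 3.818e+08 + 15·909000 = 3.955e+08 m³/yr.
C = 11800/3.955e+08 = 2.984e-05 kg/m³ = 0.02984 mg/L = 29.84 µg/L.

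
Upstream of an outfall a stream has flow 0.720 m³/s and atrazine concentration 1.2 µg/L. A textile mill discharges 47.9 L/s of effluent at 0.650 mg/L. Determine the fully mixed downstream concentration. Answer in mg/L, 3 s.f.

0.0417 mg/L

47.9 L/s = 0.0479 m³/s.
1.2 µg/L = 0.0012 mg/L.
By mass balance at complete mixing, C = (0.0479·0.65 + 0.72·0.0012) / (0.0479 + 0.72) = 0.032/0.7679 = 0.04167 mg/L.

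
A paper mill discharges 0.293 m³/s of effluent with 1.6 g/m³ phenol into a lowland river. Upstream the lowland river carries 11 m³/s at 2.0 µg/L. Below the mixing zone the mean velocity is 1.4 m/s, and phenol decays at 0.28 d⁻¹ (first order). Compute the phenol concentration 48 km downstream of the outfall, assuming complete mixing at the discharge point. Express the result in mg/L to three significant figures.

0.0389 mg/L

2.0 µg/L = 0.002 mg/L.
After complete mixing, C₀ = (0.293·1.6 + 11·0.002) / 11.29 = 0.04346 mg/L.
Travel time t = 4.8e+04 m / 1.4 m/s = 3.429e+04 s = 0.3968 d.
C = 0.04346·exp(−0.28·0.3968) = 0.04346·0.8948 = 0.03889 mg/L.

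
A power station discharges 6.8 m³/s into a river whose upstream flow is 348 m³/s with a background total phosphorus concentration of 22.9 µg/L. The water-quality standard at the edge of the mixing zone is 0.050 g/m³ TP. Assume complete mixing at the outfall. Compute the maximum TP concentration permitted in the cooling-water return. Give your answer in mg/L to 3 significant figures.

22.9 µg/L = 0.0229 mg/L.
Mass balance: 0.05·354.8 = 6.8·Cₑ + 348·0.0229.
Cₑ = (17.74 − 7.969) / 6.8 = 1.437 mg/L.

1.44 mg/L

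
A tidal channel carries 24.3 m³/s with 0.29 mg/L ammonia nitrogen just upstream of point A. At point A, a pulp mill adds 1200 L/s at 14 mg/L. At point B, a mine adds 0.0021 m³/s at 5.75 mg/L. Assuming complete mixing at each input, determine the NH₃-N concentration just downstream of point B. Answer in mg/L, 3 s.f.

0.936 mg/L

1200 L/s = 1.2 m³/s.
After input A: C = (24.3·0.29 + 1.2·14) / 25.5 = 0.9352 mg/L.
After input B: C = (25.5·0.9352 + 0.0021·5.75) / 25.5 = 0.9356 mg/L.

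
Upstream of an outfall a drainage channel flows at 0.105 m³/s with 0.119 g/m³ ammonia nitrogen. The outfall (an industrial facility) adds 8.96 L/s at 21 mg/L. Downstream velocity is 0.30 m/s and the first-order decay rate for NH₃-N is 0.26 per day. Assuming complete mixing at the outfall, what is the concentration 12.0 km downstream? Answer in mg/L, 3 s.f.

8.96 L/s = 0.00896 m³/s.
After complete mixing, C₀ = (0.00896·21 + 0.105·0.119) / 0.114 = 1.761 mg/L.
Travel time t = 1.2e+04 m / 0.30 m/s = 4e+04 s = 0.463 d.
C = 1.761·exp(−0.26·0.463) = 1.761·0.8866 = 1.561 mg/L.

1.56 mg/L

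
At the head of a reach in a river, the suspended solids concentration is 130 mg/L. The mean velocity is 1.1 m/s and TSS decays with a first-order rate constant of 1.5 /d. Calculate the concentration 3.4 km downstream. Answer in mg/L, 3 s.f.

123 mg/L

Travel time t = 3.4 km / 1.1 m/s = 3400/1.1 = 3091 s = 0.03577 d.
First-order decay: C = 130·exp(−1.5·0.03577) = 130·0.9478 = 123.2 mg/L.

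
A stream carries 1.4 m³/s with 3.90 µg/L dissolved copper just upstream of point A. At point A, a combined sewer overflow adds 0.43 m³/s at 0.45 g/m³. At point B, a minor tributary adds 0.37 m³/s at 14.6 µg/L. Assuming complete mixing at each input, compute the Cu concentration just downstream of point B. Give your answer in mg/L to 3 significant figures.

0.0929 mg/L

3.90 µg/L = 0.0039 mg/L.
After input A: C = (1.4·0.0039 + 0.43·0.45) / 1.83 = 0.1087 mg/L.
14.6 µg/L = 0.0146 mg/L.
After input B: C = (1.83·0.1087 + 0.37·0.0146) / 2.2 = 0.09289 mg/L.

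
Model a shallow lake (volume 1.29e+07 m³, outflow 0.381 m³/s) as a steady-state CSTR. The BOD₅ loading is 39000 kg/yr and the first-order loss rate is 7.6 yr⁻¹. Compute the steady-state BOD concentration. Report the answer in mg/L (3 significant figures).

0.354 mg/L

Outflow Q = 0.381 m³/s × 3.156e+07 s/yr = 1.202e+07 m³/yr.
Steady-state CSTR mass balance: W = Q·C + k·V·C, so C = W/(Q + kV).
Q + kV = 1.202e+07 + 7.6·1.29e+07 = 1.101e+08 m³/yr.
C = 39000/1.101e+08 = 0.0003543 kg/m³ = 0.3543 mg/L.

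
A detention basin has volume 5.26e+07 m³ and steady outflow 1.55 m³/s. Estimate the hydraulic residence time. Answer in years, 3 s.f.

Q = 1.55 m³/s × 3.156e+07 s/yr = 4.891e+07 m³/yr.
Hydraulic residence time τ = V/Q = 5.26e+07/4.891e+07 = 1.075 yr.

1.08 yr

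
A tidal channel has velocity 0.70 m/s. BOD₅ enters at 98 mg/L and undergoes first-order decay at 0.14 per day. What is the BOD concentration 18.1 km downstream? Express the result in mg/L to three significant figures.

Travel time t = 18.1 km / 0.70 m/s = 1.81e+04/0.70 = 2.586e+04 s = 0.2993 d.
First-order decay: C = 98·exp(−0.14·0.2993) = 98·0.959 = 93.98 mg/L.

94.0 mg/L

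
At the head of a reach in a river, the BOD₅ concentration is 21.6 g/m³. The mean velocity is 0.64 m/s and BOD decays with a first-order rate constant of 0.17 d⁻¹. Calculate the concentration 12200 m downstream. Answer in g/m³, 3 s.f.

20.8 g/m³

Travel time t = 12200 m / 0.64 m/s = 1.22e+04/0.64 = 1.906e+04 s = 0.2206 d.
First-order decay: C = 21.6·exp(−0.17·0.2206) = 21.6·0.9632 = 20.8 g/m³.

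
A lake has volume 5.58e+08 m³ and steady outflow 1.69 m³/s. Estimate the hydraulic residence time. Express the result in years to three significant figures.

Q = 1.69 m³/s × 3.156e+07 s/yr = 5.333e+07 m³/yr.
Hydraulic residence time τ = V/Q = 5.58e+08/5.333e+07 = 10.46 yr.

10.5 yr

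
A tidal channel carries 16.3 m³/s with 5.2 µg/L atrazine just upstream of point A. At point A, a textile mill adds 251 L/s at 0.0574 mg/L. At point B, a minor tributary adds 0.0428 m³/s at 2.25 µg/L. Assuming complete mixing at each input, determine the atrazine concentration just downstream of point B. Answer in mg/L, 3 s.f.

5.2 µg/L = 0.0052 mg/L.
251 L/s = 0.251 m³/s.
After input A: C = (16.3·0.0052 + 0.251·0.0574) / 16.55 = 0.005992 mg/L.
2.25 µg/L = 0.00225 mg/L.
After input B: C = (16.55·0.005992 + 0.0428·0.00225) / 16.59 = 0.005982 mg/L.

0.00598 mg/L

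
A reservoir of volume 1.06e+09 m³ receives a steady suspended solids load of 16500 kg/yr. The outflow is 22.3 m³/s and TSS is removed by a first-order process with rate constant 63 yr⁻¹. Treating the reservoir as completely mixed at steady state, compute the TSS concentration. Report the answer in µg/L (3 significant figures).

Outflow Q = 22.3 m³/s × 3.156e+07 s/yr = 7.037e+08 m³/yr.
Steady-state CSTR mass balance: W = Q·C + k·V·C, so C = W/(Q + kV).
Q + kV = 7.037e+08 + 63·1.06e+09 = 6.748e+10 m³/yr.
C = 16500/6.748e+10 = 2.445e-07 kg/m³ = 0.0002445 mg/L = 0.2445 µg/L.

0.245 µg/L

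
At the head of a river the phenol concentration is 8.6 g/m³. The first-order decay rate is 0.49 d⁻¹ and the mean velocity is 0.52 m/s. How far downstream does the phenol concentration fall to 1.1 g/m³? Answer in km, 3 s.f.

From C = C₀·e^(−kt), t = ln(C₀/C)/k = ln(8.6/1.1)/0.49 = 2.056/0.49 = 4.197 d.
Distance = v·t = 0.52 m/s × 3.626e+05 s = 1.886e+05 m = 188.6 km.

189 km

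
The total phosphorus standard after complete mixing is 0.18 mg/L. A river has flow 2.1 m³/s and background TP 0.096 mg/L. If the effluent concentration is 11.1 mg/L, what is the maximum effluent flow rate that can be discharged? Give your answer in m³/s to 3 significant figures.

Mass balance at complete mixing: C_std·(Q_w + Q_r) = Q_w·C_e + Q_r·C_b.
Rearranging, Q_w = Q_r·(C_std − C_b)/(C_e − C_std) = 2.1·(0.18 − 0.096) / (11.1 − 0.18) = 0.01615 m³/s.

0.0162 m³/s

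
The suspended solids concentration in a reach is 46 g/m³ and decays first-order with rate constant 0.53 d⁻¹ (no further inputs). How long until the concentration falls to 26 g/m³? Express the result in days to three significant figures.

t = ln(C₀/C)/k = ln(46/26)/0.53 = 0.5705/0.53 = 1.076 d.

1.08 d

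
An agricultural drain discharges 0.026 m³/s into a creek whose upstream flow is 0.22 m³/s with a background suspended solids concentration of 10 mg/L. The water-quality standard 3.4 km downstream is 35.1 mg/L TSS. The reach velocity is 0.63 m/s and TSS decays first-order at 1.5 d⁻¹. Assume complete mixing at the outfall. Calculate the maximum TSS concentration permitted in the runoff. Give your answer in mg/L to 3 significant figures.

Travel time to the compliance point: t = 3400/0.63 = 5397 s = 0.06246 d; decay factor exp(−1.5·0.06246) = 0.9106.
So the concentration just after mixing may be at most 35.1/0.9106 = 38.55 mg/L.
Mass balance: 38.55·0.246 = 0.026·Cₑ + 0.22·10.
Cₑ = (9.483 − 2.2) / 0.026 = 280.1 mg/L.

280 mg/L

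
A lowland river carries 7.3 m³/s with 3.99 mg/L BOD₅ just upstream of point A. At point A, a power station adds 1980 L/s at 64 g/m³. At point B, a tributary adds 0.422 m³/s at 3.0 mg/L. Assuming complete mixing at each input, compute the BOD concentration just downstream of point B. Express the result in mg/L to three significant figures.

16.2 mg/L

1980 L/s = 1.98 m³/s.
After input A: C = (7.3·3.99 + 1.98·64) / 9.28 = 16.79 mg/L.
After input B: C = (9.28·16.79 + 0.422·3) / 9.702 = 16.19 mg/L.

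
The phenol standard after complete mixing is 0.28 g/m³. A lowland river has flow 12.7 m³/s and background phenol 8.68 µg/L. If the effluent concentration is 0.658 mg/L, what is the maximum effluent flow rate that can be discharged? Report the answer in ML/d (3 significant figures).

8.68 µg/L = 0.00868 mg/L.
Mass balance at complete mixing: C_std·(Q_w + Q_r) = Q_w·C_e + Q_r·C_b.
Rearranging, Q_w = Q_r·(C_std − C_b)/(C_e − C_std) = 12.7·(0.28 − 0.00868) / (0.658 − 0.28) = 9.116 m³/s.
= 787.6 ML/d.

788 ML/d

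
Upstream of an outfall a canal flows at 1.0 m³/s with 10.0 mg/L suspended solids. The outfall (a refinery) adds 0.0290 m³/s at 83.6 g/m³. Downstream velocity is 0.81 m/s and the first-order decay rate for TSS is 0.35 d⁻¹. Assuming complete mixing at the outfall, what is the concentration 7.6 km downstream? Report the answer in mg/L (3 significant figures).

After complete mixing, C₀ = (0.029·83.6 + 1·10) / 1.029 = 12.07 mg/L.
Travel time t = 7600 m / 0.81 m/s = 9383 s = 0.1086 d.
C = 12.07·exp(−0.35·0.1086) = 12.07·0.9627 = 11.62 mg/L.

11.6 mg/L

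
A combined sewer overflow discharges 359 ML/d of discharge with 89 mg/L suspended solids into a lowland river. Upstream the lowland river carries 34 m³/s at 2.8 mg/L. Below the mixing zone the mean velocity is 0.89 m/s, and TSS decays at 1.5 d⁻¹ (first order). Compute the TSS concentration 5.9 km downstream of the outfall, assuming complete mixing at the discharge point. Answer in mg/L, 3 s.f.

10.9 mg/L

359 ML/d = 4.155 m³/s.
After complete mixing, C₀ = (4.155·89 + 34·2.8) / 38.16 = 12.19 mg/L.
Travel time t = 5900 m / 0.89 m/s = 6629 s = 0.07673 d.
C = 12.19·exp(−1.5·0.07673) = 12.19·0.8913 = 10.86 mg/L.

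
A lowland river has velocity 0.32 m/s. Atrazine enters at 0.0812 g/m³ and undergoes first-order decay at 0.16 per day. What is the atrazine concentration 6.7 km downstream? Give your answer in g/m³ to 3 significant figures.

0.0781 g/m³

Travel time t = 6.7 km / 0.32 m/s = 6700/0.32 = 2.094e+04 s = 0.2423 d.
First-order decay: C = 0.0812·exp(−0.16·0.2423) = 0.0812·0.962 = 0.07811 g/m³.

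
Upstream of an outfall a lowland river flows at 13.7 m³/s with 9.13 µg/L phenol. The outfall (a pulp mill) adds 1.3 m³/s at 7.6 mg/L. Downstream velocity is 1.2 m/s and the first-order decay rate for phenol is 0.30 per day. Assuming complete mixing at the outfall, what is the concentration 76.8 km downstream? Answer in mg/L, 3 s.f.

0.534 mg/L

9.13 µg/L = 0.00913 mg/L.
After complete mixing, C₀ = (1.3·7.6 + 13.7·0.00913) / 15 = 0.667 mg/L.
Travel time t = 7.68e+04 m / 1.2 m/s = 6.4e+04 s = 0.7407 d.
C = 0.667·exp(−0.30·0.7407) = 0.667·0.8007 = 0.5341 mg/L.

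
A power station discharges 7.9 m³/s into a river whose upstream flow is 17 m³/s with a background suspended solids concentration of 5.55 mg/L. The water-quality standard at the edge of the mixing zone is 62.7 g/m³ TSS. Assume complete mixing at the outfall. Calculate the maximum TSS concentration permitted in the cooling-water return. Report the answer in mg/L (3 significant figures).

186 mg/L

Mass balance: 62.7·24.9 = 7.9·Cₑ + 17·5.55.
Cₑ = (1561 − 94.35) / 7.9 = 185.7 mg/L.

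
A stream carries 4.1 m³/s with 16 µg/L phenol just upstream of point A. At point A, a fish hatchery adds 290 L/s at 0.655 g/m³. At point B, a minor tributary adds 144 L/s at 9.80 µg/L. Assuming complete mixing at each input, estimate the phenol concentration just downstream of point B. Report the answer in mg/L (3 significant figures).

0.0567 mg/L

16 µg/L = 0.016 mg/L.
290 L/s = 0.29 m³/s.
After input A: C = (4.1·0.016 + 0.29·0.655) / 4.39 = 0.05821 mg/L.
144 L/s = 0.144 m³/s.
9.80 µg/L = 0.0098 mg/L.
After input B: C = (4.39·0.05821 + 0.144·0.0098) / 4.534 = 0.05667 mg/L.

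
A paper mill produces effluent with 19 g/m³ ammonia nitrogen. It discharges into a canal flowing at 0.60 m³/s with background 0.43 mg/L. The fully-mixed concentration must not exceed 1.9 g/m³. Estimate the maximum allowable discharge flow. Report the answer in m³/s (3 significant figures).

Mass balance at complete mixing: C_std·(Q_w + Q_r) = Q_w·C_e + Q_r·C_b.
Rearranging, Q_w = Q_r·(C_std − C_b)/(C_e − C_std) = 0.60·(1.9 − 0.43) / (19 − 1.9) = 0.05158 m³/s.

0.0516 m³/s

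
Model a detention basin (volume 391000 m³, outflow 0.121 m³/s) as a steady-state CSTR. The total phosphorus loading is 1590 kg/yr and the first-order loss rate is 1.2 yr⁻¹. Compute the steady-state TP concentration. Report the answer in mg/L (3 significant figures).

Outflow Q = 0.121 m³/s × 3.156e+07 s/yr = 3.818e+06 m³/yr.
Steady-state CSTR mass balance: W = Q·C + k·V·C, so C = W/(Q + kV).
Q + kV = 3.818e+06 + 1.2·391000 = 4.288e+06 m³/yr.
C = 1590/4.288e+06 = 0.0003708 kg/m³ = 0.3708 mg/L.

0.371 mg/L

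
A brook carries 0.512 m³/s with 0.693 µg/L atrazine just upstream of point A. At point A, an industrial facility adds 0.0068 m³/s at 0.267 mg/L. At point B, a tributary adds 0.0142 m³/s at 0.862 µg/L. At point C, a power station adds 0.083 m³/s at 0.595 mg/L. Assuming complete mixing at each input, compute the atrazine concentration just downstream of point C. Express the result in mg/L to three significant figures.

0.0837 mg/L

0.693 µg/L = 0.000693 mg/L.
After input A: C = (0.512·0.000693 + 0.0068·0.267) / 0.5188 = 0.004184 mg/L.
0.862 µg/L = 0.000862 mg/L.
After input B: C = (0.5188·0.004184 + 0.0142·0.000862) / 0.533 = 0.004095 mg/L.
After input C: C = (0.533·0.004095 + 0.083·0.595) / 0.616 = 0.08371 mg/L.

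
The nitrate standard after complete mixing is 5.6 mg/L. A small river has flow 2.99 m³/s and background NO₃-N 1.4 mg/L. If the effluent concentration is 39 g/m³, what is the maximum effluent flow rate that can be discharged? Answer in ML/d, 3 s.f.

Mass balance at complete mixing: C_std·(Q_w + Q_r) = Q_w·C_e + Q_r·C_b.
Rearranging, Q_w = Q_r·(C_std − C_b)/(C_e − C_std) = 2.99·(5.6 − 1.4) / (39 − 5.6) = 0.376 m³/s.
= 32.49 ML/d.

32.5 ML/d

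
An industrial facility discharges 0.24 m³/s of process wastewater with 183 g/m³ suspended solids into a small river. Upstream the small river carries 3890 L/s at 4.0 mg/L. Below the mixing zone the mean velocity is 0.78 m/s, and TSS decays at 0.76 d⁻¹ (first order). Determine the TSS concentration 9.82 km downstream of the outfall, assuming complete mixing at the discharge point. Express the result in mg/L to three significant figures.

3890 L/s = 3.89 m³/s.
After complete mixing, C₀ = (0.24·183 + 3.89·4) / 4.13 = 14.4 mg/L.
Travel time t = 9820 m / 0.78 m/s = 1.259e+04 s = 0.1457 d.
C = 14.4·exp(−0.76·0.1457) = 14.4·0.8952 = 12.89 mg/L.

12.9 mg/L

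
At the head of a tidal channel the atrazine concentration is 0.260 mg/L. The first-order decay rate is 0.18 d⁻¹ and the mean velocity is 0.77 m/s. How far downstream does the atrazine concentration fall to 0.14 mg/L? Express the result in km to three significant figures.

229 km

From C = C₀·e^(−kt), t = ln(C₀/C)/k = ln(0.260/0.14)/0.18 = 0.619/0.18 = 3.439 d.
Distance = v·t = 0.77 m/s × 2.971e+05 s = 2.288e+05 m = 228.8 km.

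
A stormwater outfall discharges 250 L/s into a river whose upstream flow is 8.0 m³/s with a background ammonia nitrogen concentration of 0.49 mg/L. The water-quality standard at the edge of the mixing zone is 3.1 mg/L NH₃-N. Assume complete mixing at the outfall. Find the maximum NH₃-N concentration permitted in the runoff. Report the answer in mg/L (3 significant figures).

250 L/s = 0.25 m³/s.
Mass balance: 3.1·8.25 = 0.25·Cₑ + 8·0.49.
Cₑ = (25.57 − 3.92) / 0.25 = 86.62 mg/L.

86.6 mg/L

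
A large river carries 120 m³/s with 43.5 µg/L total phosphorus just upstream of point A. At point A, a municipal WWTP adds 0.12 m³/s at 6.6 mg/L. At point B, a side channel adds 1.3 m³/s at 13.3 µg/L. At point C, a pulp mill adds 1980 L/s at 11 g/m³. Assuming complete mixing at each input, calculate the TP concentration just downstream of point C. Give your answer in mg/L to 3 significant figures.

0.225 mg/L

43.5 µg/L = 0.0435 mg/L.
After input A: C = (120·0.0435 + 0.12·6.6) / 120.1 = 0.05005 mg/L.
13.3 µg/L = 0.0133 mg/L.
After input B: C = (120.1·0.05005 + 1.3·0.0133) / 121.4 = 0.04966 mg/L.
1980 L/s = 1.98 m³/s.
After input C: C = (121.4·0.04966 + 1.98·11) / 123.4 = 0.2254 mg/L.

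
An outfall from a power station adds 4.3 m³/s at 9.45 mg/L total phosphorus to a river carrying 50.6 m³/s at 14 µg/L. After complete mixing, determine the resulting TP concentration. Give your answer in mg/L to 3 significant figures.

14 µg/L = 0.014 mg/L.
Conservation of mass across the mixing zone: C = (4.3·9.45 + 50.6·0.014) / (4.3 + 50.6) = 41.34/54.9 = 0.7531 mg/L.

0.753 mg/L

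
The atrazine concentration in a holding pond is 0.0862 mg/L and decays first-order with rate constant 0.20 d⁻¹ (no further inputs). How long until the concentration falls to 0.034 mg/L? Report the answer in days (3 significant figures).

4.65 d

t = ln(C₀/C)/k = ln(0.0862/0.034)/0.20 = 0.9303/0.20 = 4.652 d.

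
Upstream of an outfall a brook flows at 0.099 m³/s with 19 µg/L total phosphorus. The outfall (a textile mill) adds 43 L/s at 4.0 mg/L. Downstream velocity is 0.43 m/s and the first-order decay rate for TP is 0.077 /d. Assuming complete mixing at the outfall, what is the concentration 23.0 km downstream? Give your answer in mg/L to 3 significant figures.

43 L/s = 0.043 m³/s.
19 µg/L = 0.019 mg/L.
After complete mixing, C₀ = (0.043·4 + 0.099·0.019) / 0.142 = 1.225 mg/L.
Travel time t = 2.3e+04 m / 0.43 m/s = 5.349e+04 s = 0.6191 d.
C = 1.225·exp(−0.077·0.6191) = 1.225·0.9534 = 1.168 mg/L.

1.17 mg/L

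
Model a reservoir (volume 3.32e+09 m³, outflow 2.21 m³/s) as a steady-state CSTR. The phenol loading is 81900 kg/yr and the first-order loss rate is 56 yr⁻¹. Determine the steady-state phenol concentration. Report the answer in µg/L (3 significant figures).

0.440 µg/L

Outflow Q = 2.21 m³/s × 3.156e+07 s/yr = 6.974e+07 m³/yr.
Steady-state CSTR mass balance: W = Q·C + k·V·C, so C = W/(Q + kV).
Q + kV = 6.974e+07 + 56·3.32e+09 = 1.86e+11 m³/yr.
C = 81900/1.86e+11 = 4.403e-07 kg/m³ = 0.0004403 mg/L = 0.4403 µg/L.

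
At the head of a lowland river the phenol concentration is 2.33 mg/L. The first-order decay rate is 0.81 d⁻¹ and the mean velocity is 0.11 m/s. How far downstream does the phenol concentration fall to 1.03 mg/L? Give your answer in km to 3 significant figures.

From C = C₀·e^(−kt), t = ln(C₀/C)/k = ln(2.33/1.03)/0.81 = 0.8163/0.81 = 1.008 d.
Distance = v·t = 0.11 m/s × 8.707e+04 s = 9578 m = 9.578 km.

9.58 km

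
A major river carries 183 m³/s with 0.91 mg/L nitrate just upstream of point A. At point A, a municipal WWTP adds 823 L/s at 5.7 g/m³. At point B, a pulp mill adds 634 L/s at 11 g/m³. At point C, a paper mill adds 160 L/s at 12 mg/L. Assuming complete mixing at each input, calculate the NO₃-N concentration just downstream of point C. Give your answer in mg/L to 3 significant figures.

823 L/s = 0.823 m³/s.
After input A: C = (183·0.91 + 0.823·5.7) / 183.8 = 0.9314 mg/L.
634 L/s = 0.634 m³/s.
After input B: C = (183.8·0.9314 + 0.634·11) / 184.5 = 0.9661 mg/L.
160 L/s = 0.16 m³/s.
After input C: C = (184.5·0.9661 + 0.16·12) / 184.6 = 0.9756 mg/L.

0.976 mg/L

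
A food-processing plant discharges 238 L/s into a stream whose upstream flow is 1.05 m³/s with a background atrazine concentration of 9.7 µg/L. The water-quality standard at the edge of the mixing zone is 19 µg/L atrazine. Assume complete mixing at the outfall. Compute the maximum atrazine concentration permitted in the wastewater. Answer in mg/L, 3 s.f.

238 L/s = 0.238 m³/s.
9.7 µg/L = 0.0097 mg/L.
19 µg/L = 0.019 mg/L.
Mass balance: 0.019·1.288 = 0.238·Cₑ + 1.05·0.0097.
Cₑ = (0.02447 − 0.01019) / 0.238 = 0.06003 mg/L.

0.0600 mg/L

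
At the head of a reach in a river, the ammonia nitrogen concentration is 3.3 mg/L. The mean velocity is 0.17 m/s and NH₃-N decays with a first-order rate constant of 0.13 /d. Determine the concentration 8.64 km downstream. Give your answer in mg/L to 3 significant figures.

Travel time t = 8.64 km / 0.17 m/s = 8640/0.17 = 5.082e+04 s = 0.5882 d.
First-order decay: C = 3.3·exp(−0.13·0.5882) = 3.3·0.9264 = 3.057 mg/L.

3.06 mg/L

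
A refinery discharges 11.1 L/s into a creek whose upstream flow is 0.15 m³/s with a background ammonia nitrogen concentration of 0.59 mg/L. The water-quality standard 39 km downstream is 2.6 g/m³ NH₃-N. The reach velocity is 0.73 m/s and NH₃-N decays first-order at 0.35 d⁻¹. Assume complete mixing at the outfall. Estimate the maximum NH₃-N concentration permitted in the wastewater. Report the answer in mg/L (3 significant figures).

38.9 mg/L

11.1 L/s = 0.0111 m³/s.
Travel time to the compliance point: t = 3.9e+04/0.73 = 5.342e+04 s = 0.6183 d; decay factor exp(−0.35·0.6183) = 0.8054.
So the concentration just after mixing may be at most 2.6/0.8054 = 3.228 mg/L.
Mass balance: 3.228·0.1611 = 0.0111·Cₑ + 0.15·0.59.
Cₑ = (0.5201 − 0.0885) / 0.0111 = 38.88 mg/L.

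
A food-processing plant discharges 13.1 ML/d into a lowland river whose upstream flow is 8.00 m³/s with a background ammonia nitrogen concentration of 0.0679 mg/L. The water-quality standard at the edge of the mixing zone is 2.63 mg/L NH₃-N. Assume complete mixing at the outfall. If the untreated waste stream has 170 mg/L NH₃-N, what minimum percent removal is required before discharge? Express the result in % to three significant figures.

13.1 ML/d = 0.1516 m³/s.
Mass balance: 2.63·8.152 = 0.1516·Cₑ + 8·0.0679.
Cₑ = (21.44 − 0.5432) / 0.1516 = 137.8 mg/L.
Required removal = 1 − 137.8/170 = 18.93 %.

18.9 %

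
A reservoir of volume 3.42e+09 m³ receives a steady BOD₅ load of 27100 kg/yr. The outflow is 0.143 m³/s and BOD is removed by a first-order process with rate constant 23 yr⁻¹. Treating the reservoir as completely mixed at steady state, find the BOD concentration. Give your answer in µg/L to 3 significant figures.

0.345 µg/L

Outflow Q = 0.143 m³/s × 3.156e+07 s/yr = 4.513e+06 m³/yr.
Steady-state CSTR mass balance: W = Q·C + k·V·C, so C = W/(Q + kV).
Q + kV = 4.513e+06 + 23·3.42e+09 = 7.866e+10 m³/yr.
C = 27100/7.866e+10 = 3.445e-07 kg/m³ = 0.0003445 mg/L = 0.3445 µg/L.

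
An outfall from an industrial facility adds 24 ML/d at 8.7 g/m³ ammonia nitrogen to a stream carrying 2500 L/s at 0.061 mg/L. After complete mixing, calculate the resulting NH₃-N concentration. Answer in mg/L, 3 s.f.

0.925 mg/L

24 ML/d = 0.2778 m³/s.
2500 L/s = 2.5 m³/s.
Conservation of mass across the mixing zone: C = (0.2778·8.7 + 2.5·0.061) / (0.2778 + 2.5) = 2.569/2.778 = 0.9249 mg/L.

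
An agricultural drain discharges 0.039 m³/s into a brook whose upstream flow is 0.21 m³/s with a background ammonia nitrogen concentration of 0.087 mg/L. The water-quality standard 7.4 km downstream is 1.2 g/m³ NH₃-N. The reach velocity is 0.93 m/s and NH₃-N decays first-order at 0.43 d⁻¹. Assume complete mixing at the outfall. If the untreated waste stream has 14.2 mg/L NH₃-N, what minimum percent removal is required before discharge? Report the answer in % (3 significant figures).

47.2 %

Travel time to the compliance point: t = 7400/0.93 = 7957 s = 0.09209 d; decay factor exp(−0.43·0.09209) = 0.9612.
So the concentration just after mixing may be at most 1.2/0.9612 = 1.248 mg/L.
Mass balance: 1.248·0.249 = 0.039·Cₑ + 0.21·0.087.
Cₑ = (0.3109 − 0.01827) / 0.039 = 7.503 mg/L.
Required removal = 1 − 7.503/14.2 = 47.17 %.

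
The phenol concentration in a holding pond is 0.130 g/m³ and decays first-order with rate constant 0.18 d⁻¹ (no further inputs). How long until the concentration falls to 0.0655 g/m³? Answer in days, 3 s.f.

t = ln(C₀/C)/k = ln(0.130/0.0655)/0.18 = 0.6855/0.18 = 3.808 d.

3.81 d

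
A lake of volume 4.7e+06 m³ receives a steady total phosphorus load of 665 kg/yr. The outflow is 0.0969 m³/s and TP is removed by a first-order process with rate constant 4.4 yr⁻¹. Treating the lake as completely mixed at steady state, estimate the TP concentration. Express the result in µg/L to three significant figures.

28.0 µg/L

Outflow Q = 0.0969 m³/s × 3.156e+07 s/yr = 3.058e+06 m³/yr.
Steady-state CSTR mass balance: W = Q·C + k·V·C, so C = W/(Q + kV).
Q + kV = 3.058e+06 + 4.4·4.7e+06 = 2.374e+07 m³/yr.
C = 665/2.374e+07 = 2.801e-05 kg/m³ = 0.02801 mg/L = 28.01 µg/L.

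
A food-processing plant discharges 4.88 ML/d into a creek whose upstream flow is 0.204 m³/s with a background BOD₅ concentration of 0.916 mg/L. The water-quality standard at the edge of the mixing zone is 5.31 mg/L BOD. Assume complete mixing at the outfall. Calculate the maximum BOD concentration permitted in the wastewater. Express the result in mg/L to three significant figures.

21.2 mg/L

4.88 ML/d = 0.05648 m³/s.
Mass balance: 5.31·0.2605 = 0.05648·Cₑ + 0.204·0.916.
Cₑ = (1.383 − 0.1869) / 0.05648 = 21.18 mg/L.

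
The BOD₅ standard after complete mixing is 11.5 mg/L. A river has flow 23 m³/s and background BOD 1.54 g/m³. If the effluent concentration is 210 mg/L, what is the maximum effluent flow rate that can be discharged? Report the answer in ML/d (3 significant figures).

99.7 ML/d

Mass balance at complete mixing: C_std·(Q_w + Q_r) = Q_w·C_e + Q_r·C_b.
Rearranging, Q_w = Q_r·(C_std − C_b)/(C_e − C_std) = 23·(11.5 − 1.54) / (210 − 11.5) = 1.154 m³/s.
= 99.71 ML/d.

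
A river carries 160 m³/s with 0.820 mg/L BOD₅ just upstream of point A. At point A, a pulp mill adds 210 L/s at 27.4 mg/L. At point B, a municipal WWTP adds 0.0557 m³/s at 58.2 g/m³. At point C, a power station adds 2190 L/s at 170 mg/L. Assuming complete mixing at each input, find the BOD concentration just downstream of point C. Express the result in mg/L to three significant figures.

3.15 mg/L

210 L/s = 0.21 m³/s.
After input A: C = (160·0.82 + 0.21·27.4) / 160.2 = 0.8548 mg/L.
After input B: C = (160.2·0.8548 + 0.0557·58.2) / 160.3 = 0.8748 mg/L.
2190 L/s = 2.19 m³/s.
After input C: C = (160.3·0.8748 + 2.19·170) / 162.5 = 3.155 mg/L.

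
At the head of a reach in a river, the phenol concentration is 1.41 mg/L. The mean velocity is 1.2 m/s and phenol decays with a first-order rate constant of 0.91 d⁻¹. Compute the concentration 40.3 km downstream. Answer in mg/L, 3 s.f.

0.990 mg/L

Travel time t = 40.3 km / 1.2 m/s = 4.03e+04/1.2 = 3.358e+04 s = 0.3887 d.
First-order decay: C = 1.41·exp(−0.91·0.3887) = 1.41·0.7021 = 0.9899 mg/L.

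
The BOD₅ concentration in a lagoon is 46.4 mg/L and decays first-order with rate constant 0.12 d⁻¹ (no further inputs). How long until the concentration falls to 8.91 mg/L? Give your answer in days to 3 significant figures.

t = ln(C₀/C)/k = ln(46.4/8.91)/0.12 = 1.65/0.12 = 13.75 d.

13.8 d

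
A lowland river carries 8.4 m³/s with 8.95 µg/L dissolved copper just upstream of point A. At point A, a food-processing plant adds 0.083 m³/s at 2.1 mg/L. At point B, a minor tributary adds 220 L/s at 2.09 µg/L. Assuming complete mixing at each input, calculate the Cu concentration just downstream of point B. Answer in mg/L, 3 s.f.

0.0287 mg/L

8.95 µg/L = 0.00895 mg/L.
After input A: C = (8.4·0.00895 + 0.083·2.1) / 8.483 = 0.02941 mg/L.
220 L/s = 0.22 m³/s.
2.09 µg/L = 0.00209 mg/L.
After input B: C = (8.483·0.02941 + 0.22·0.00209) / 8.703 = 0.02872 mg/L.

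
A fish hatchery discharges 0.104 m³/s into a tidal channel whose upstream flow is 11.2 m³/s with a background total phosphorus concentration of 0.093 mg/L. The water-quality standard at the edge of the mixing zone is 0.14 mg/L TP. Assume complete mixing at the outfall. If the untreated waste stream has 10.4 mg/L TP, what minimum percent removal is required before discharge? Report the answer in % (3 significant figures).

Mass balance: 0.14·11.3 = 0.104·Cₑ + 11.2·0.093.
Cₑ = (1.583 − 1.042) / 0.104 = 5.202 mg/L.
Required removal = 1 − 5.202/10.4 = 49.99 %.

50.0 %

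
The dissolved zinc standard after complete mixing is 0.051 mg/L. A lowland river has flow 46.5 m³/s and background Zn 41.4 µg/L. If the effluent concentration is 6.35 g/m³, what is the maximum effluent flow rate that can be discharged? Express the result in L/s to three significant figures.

41.4 µg/L = 0.0414 mg/L.
Mass balance at complete mixing: C_std·(Q_w + Q_r) = Q_w·C_e + Q_r·C_b.
Rearranging, Q_w = Q_r·(C_std − C_b)/(C_e − C_std) = 46.5·(0.051 − 0.0414) / (6.35 − 0.051) = 0.07087 m³/s.
= 70.87 L/s.

70.9 L/s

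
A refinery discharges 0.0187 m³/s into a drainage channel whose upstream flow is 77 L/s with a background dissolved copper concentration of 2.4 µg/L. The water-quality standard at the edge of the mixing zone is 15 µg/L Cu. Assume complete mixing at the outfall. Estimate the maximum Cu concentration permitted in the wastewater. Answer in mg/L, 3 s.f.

77 L/s = 0.077 m³/s.
2.4 µg/L = 0.0024 mg/L.
15 µg/L = 0.015 mg/L.
Mass balance: 0.015·0.0957 = 0.0187·Cₑ + 0.077·0.0024.
Cₑ = (0.001436 − 0.0001848) / 0.0187 = 0.06688 mg/L.

0.0669 mg/L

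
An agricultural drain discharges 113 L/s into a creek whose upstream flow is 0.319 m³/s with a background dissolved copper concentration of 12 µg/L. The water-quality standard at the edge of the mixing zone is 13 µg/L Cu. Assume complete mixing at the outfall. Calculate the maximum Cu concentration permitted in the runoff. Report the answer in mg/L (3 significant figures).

113 L/s = 0.113 m³/s.
12 µg/L = 0.012 mg/L.
13 µg/L = 0.013 mg/L.
Mass balance: 0.013·0.432 = 0.113·Cₑ + 0.319·0.012.
Cₑ = (0.005616 − 0.003828) / 0.113 = 0.01582 mg/L.

0.0158 mg/L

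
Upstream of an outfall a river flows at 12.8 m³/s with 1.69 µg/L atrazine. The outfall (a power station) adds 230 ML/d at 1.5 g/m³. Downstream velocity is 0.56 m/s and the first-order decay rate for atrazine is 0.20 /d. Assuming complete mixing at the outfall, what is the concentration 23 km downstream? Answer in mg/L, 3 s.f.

0.236 mg/L

230 ML/d = 2.662 m³/s.
1.69 µg/L = 0.00169 mg/L.
After complete mixing, C₀ = (2.662·1.5 + 12.8·0.00169) / 15.46 = 0.2596 mg/L.
Travel time t = 2.3e+04 m / 0.56 m/s = 4.107e+04 s = 0.4754 d.
C = 0.2596·exp(−0.20·0.4754) = 0.2596·0.9093 = 0.2361 mg/L.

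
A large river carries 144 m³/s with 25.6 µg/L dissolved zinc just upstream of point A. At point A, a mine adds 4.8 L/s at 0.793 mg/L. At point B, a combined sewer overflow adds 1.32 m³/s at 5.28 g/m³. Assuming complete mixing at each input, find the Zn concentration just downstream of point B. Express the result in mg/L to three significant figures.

25.6 µg/L = 0.0256 mg/L.
4.8 L/s = 0.0048 m³/s.
After input A: C = (144·0.0256 + 0.0048·0.793) / 144 = 0.02563 mg/L.
After input B: C = (144·0.02563 + 1.32·5.28) / 145.3 = 0.07335 mg/L.

0.0734 mg/L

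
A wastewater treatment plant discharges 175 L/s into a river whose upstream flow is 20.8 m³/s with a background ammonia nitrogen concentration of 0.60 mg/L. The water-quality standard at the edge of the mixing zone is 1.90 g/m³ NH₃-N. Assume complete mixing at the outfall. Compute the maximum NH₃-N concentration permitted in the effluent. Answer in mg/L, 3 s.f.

175 L/s = 0.175 m³/s.
Mass balance: 1.9·20.98 = 0.175·Cₑ + 20.8·0.6.
Cₑ = (39.85 − 12.48) / 0.175 = 156.4 mg/L.

156 mg/L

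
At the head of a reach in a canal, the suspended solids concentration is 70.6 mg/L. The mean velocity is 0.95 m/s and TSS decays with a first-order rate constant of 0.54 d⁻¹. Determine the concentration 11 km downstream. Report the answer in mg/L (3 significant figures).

Travel time t = 11 km / 0.95 m/s = 1.1e+04/0.95 = 1.158e+04 s = 0.134 d.
First-order decay: C = 70.6·exp(−0.54·0.134) = 70.6·0.9302 = 65.67 mg/L.

65.7 mg/L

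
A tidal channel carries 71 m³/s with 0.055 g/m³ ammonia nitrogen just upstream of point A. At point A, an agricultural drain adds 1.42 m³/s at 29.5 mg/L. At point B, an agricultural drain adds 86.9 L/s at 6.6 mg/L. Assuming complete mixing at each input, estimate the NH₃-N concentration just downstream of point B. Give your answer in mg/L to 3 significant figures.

After input A: C = (71·0.055 + 1.42·29.5) / 72.42 = 0.6324 mg/L.
86.9 L/s = 0.0869 m³/s.
After input B: C = (72.42·0.6324 + 0.0869·6.6) / 72.51 = 0.6395 mg/L.

0.640 mg/L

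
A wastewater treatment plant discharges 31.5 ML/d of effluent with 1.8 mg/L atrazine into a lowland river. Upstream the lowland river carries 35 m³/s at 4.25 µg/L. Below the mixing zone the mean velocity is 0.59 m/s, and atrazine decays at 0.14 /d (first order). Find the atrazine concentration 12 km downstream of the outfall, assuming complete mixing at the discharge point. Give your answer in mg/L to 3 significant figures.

31.5 ML/d = 0.3646 m³/s.
4.25 µg/L = 0.00425 mg/L.
After complete mixing, C₀ = (0.3646·1.8 + 35·0.00425) / 35.36 = 0.02276 mg/L.
Travel time t = 1.2e+04 m / 0.59 m/s = 2.034e+04 s = 0.2354 d.
C = 0.02276·exp(−0.14·0.2354) = 0.02276·0.9676 = 0.02202 mg/L.

0.0220 mg/L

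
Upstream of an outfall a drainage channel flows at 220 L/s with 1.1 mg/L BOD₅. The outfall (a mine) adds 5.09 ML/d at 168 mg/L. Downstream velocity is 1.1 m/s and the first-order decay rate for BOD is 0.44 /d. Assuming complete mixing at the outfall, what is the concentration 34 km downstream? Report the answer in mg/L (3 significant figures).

5.09 ML/d = 0.05891 m³/s.
220 L/s = 0.22 m³/s.
After complete mixing, C₀ = (0.05891·168 + 0.22·1.1) / 0.2789 = 36.35 mg/L.
Travel time t = 3.4e+04 m / 1.1 m/s = 3.091e+04 s = 0.3577 d.
C = 36.35·exp(−0.44·0.3577) = 36.35·0.8544 = 31.06 mg/L.

31.1 mg/L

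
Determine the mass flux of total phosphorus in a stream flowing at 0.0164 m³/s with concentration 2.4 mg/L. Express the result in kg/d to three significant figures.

3.40 kg/d

Mass flux = Q·C = 0.0164 m³/s × 2.4 g/m³ = 0.03936 g/s.
= 0.03936 g/s × 86.4 = 3.401 kg/d.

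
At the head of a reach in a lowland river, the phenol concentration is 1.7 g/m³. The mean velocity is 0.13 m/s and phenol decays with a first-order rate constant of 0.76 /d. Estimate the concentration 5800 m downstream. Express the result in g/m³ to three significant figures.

Travel time t = 5800 m / 0.13 m/s = 5800/0.13 = 4.462e+04 s = 0.5164 d.
First-order decay: C = 1.7·exp(−0.76·0.5164) = 1.7·0.6754 = 1.148 g/m³.

1.15 g/m³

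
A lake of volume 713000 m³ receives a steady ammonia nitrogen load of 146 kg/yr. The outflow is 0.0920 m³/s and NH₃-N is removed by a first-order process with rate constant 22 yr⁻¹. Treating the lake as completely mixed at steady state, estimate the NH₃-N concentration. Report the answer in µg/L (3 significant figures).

7.85 µg/L

Outflow Q = 0.0920 m³/s × 3.156e+07 s/yr = 2.903e+06 m³/yr.
Steady-state CSTR mass balance: W = Q·C + k·V·C, so C = W/(Q + kV).
Q + kV = 2.903e+06 + 22·713000 = 1.859e+07 m³/yr.
C = 146/1.859e+07 = 7.854e-06 kg/m³ = 0.007854 mg/L = 7.854 µg/L.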